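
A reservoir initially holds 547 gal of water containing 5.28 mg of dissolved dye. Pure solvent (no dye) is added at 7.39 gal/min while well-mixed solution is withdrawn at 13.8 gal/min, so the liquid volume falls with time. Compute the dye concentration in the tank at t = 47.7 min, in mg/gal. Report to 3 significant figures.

Let m(t) be the amount of dye. Volume: V(t) = V₀ + (Q_in − Q_out) t = 547 − 6.4100 t; V(47.7) = 241.24 gal.
No dye enters, so dm/dt = −Q_out · (m/V).
Separate: dm/m = −Q_out dt/V(t) ⇒ ln(m/m₀) = −(Q_out/(Q_in−Q_out)) ln(V/V₀).
m = m₀ (V₀/V)^(Q_out/(Q_in−Q_out)) = 5.28 × (547/241.24)^(-2.1529) = 0.90618 mg.
C = m/V = 0.90618/241.24 = 0.0037563 mg/gal.

0.00376 mg/gal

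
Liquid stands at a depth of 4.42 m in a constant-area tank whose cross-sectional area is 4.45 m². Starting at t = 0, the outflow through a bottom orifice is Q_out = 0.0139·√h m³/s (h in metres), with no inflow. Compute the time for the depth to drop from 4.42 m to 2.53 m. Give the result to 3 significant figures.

328 s

A dh/dt = −Q_out = −0.0139 √h.
This is separable: 2 d(√h)/dt = −0.0139/A, so √h = √h₀ − (0.0139/(2A)) t.
t = 2A(√h₀ − √h)/0.0139 = 2·4.45·(√4.42 − √2.53)/0.0139
  = 8.9000 × (2.1024 − 1.5906) / 0.0139 = 327.69 s.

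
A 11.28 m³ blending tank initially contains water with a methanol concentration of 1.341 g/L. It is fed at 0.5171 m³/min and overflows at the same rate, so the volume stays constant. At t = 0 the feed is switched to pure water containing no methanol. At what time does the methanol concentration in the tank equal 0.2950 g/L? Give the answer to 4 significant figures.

33.03 min

Species balance: V dC/dt = Q(C_in − C) ⇒ τ = V/Q = 21.8140 min.
C(t) = C_in + (C₀ − C_in) e^(−t/τ). Set C = 0.2950 and solve for t:
e^(−t/τ) = (C − C_in)/(C₀ − C_in) = (0.2950 − 0)/(1.341 − 0) = 0.219985
t = −τ ln(…) = 21.8140 × 1.51420 = 33.0306 min.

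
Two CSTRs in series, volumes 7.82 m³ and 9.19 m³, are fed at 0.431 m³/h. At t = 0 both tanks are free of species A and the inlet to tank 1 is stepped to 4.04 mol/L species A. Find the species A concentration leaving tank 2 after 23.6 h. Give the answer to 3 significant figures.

Time constants: τᵢ = Vᵢ/Q for each well-mixed tank.
τ₁ = 7.82/0.431 = 18.144 h; τ₂ = 9.19/0.431 = 21.323 h.
Solving the cascade with C₁(0)=C₂(0)=0 gives C₂(t) = C_in[1 − (τ₁ e^(−t/τ₁) − τ₂ e^(−t/τ₂))/(τ₁ − τ₂)].
At t = 23.6: e^(−t/τ₁) = 0.27234, e^(−t/τ₂) = 0.33061.
C₂ = 4.04·[1 − (18.144·0.27234 − 21.323·0.33061)/(-3.1787)] = 4.04·0.33676 = 1.3605 mol/L.

1.36 mol/L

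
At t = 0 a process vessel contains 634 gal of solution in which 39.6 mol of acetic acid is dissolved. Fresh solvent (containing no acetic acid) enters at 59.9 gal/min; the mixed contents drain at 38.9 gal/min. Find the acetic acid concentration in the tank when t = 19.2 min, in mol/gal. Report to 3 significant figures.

0.0153 mol/gal

Total volume: dV/dt = Q_in − Q_out = 21.000 gal/min, so V(t) = 634 + 21.000 t and V(19.2) = 1037.2 gal.
Species balance (pure solvent in): dm/dt = −Q_out · m/V(t).
dm/m = −Q_out dt/(V₀ + 21.000 t); integrating gives ln(m/m₀) = −(Q_out/(Q_in−Q_out)) ln(V/V₀).
m = m₀ (V₀/V)^(Q_out/(Q_in−Q_out)) = 39.6 × (634/1037.2)^(1.8524) = 15.911 mol.
C = m/V = 15.911/1037.2 = 0.015341 mol/gal.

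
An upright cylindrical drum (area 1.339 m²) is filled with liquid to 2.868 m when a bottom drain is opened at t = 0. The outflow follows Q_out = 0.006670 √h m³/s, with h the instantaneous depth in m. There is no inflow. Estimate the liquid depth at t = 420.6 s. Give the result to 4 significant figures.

0.4172 m

Volume balance on the tank: A dh/dt = −0.006670 √h.
Separate and integrate: 2(√h − √h₀) = −(0.006670/A) t.
√h = √2.868 − 0.006670·420.6/(2·1.339) = 1.69352 − 1.04757 = 0.645943.
h = 0.645943² = 0.417243 m.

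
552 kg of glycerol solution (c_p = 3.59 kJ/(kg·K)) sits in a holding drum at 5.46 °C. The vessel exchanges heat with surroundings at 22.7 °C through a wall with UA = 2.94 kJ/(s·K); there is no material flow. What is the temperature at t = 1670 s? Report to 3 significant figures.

M c_p dT/dt = −UA(T − T_amb).
dT/dt = (T_ss − T)/τ with T_ss = T_amb = 22.700 °C, τ = M c_p/UA = 552·3.59/2.94 = 674.04 s.
T approaches T_ss exponentially: T(t) = T_ss + (T₀ − T_ss) e^(−t/τ).
T(1670) = 22.700 + (-17.240)·0.083945 = 21.253 °C.

21.3 °C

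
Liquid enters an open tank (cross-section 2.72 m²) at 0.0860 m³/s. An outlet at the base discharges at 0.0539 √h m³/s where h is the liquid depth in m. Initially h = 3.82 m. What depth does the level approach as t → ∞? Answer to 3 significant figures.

Level balance: A dh/dt = 0.0860 − 0.0539 √h. Setting dh/dt = 0:
Q_in = 0.0539 √h_ss ⇒ √h_ss = 0.0860/0.0539 = 1.5955.
h_ss = 1.5955² = 2.5458 m. (Since h₀ = 3.82 m > h_ss, the level will fall toward this value.)

2.55 m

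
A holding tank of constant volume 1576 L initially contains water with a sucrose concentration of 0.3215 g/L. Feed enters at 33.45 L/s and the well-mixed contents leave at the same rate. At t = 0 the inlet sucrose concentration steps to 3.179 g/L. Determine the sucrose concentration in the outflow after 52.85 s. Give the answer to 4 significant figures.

2.248 g/L

Mass balance on the solute (V constant): V dC/dt = Q(C_in − C).
So dC/dt = (C_in − C)/τ with τ = V/Q = 1576/33.45 = 47.1151 s.
Integrating: C(t) = C_in + (C₀ − C_in) e^(−t/τ).
C(52.85) = 3.179 + (0.3215 − 3.179)·e^(−52.85/47.1151) = 3.179 + (-2.85750)·0.325719 = 2.24826 g/L.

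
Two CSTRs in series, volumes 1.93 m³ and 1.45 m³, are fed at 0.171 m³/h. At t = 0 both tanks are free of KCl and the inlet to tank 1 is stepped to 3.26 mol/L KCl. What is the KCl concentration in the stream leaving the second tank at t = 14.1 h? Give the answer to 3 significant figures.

1.37 mol/L

Each tank obeys Vᵢ dCᵢ/dt = Q(Cᵢ₋₁ − Cᵢ), so τᵢ = Vᵢ/Q.
τ₁ = 1.93/0.171 = 11.287 h; τ₂ = 1.45/0.171 = 8.4795 h.
Tank 1: C₁ = C_in(1 − e^(−t/τ₁)). Tank 2 (τ₁ ≠ τ₂): C₂ = C_in[1 − (τ₁ e^(−t/τ₁) − τ₂ e^(−t/τ₂))/(τ₁ − τ₂)].
At t = 14.1: e^(−t/τ₁) = 0.28671, e^(−t/τ₂) = 0.18960.
C₂ = 3.26·[1 − (11.287·0.28671 − 8.4795·0.18960)/(2.8070)] = 3.26·0.41993 = 1.3690 mol/L.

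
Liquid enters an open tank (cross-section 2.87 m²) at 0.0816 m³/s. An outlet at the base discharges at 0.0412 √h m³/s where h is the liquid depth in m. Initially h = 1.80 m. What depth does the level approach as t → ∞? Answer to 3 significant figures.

Level balance: A dh/dt = 0.0816 − 0.0412 √h. Setting dh/dt = 0:
Q_in = 0.0412 √h_ss ⇒ √h_ss = 0.0816/0.0412 = 1.9806.
h_ss = 1.9806² = 3.9227 m. (Since h₀ = 1.80 m < h_ss, the level will rise toward this value.)

3.92 m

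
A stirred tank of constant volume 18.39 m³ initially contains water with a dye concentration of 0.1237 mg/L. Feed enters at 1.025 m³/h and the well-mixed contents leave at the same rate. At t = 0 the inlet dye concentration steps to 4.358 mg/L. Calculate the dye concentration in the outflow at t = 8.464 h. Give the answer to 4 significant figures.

Accumulation = in − out for the solute gives V dC/dt = Q(C_in − C).
Rewrite as dC/dt + C/τ = C_in/τ, τ = V/Q = 17.9415 h.
Solution: C(t) = C_in + (C₀ − C_in) e^(−t/τ).
C(8.464) = 4.358 + (0.1237 − 4.358)·e^(−8.464/17.9415) = 4.358 + (-4.23430)·0.623905 = 1.71620 mg/L.

1.716 mg/L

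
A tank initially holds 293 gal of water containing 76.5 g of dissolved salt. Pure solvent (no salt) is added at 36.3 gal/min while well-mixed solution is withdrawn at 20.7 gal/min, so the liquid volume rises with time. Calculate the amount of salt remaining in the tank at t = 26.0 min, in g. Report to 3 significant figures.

Total volume: dV/dt = Q_in − Q_out = 15.600 gal/min, so V(t) = 293 + 15.600 t and V(26.0) = 698.60 gal.
Solute balance: dm/dt = 0 − Q_out C = −Q_out m/V(t).
Separate: dm/m = −Q_out dt/V(t) ⇒ ln(m/m₀) = −(Q_out/(Q_in−Q_out)) ln(V/V₀).
m = m₀ (V₀/V)^(Q_out/(Q_in−Q_out)) = 76.5 × (293/698.60)^(1.3269) = 24.151 g.

24.2 g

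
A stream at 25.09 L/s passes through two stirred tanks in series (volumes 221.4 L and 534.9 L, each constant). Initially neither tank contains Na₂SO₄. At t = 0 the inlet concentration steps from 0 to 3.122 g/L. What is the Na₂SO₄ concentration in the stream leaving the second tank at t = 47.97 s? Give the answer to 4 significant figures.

2.570 g/L

Each tank obeys Vᵢ dCᵢ/dt = Q(Cᵢ₋₁ − Cᵢ), so τᵢ = Vᵢ/Q.
τ₁ = 221.4/25.09 = 8.82423 s; τ₂ = 534.9/25.09 = 21.3193 s.
Tank 1: C₁ = C_in(1 − e^(−t/τ₁)). Tank 2 (τ₁ ≠ τ₂): C₂ = C_in[1 − (τ₁ e^(−t/τ₁) − τ₂ e^(−t/τ₂))/(τ₁ − τ₂)].
At t = 47.97: e^(−t/τ₁) = 0.00435615, e^(−t/τ₂) = 0.105391.
C₂ = 3.122·[1 − (8.82423·0.00435615 − 21.3193·0.105391)/(-12.4950)] = 3.122·0.823256 = 2.57021 g/L.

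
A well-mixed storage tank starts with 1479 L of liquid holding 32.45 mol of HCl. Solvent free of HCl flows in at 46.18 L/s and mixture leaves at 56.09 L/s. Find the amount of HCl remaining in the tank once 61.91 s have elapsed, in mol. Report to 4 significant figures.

1.563 mol

Let m(t) be the amount of HCl. Volume: V(t) = V₀ + (Q_in − Q_out) t = 1479 − 9.91000 t; V(61.91) = 865.472 L.
Solute balance: dm/dt = 0 − Q_out C = −Q_out m/V(t).
Separate: dm/m = −Q_out dt/V(t) ⇒ ln(m/m₀) = −(Q_out/(Q_in−Q_out)) ln(V/V₀).
m = m₀ (V₀/V)^(Q_out/(Q_in−Q_out)) = 32.45 × (1479/865.472)^(-5.65994) = 1.56337 mol.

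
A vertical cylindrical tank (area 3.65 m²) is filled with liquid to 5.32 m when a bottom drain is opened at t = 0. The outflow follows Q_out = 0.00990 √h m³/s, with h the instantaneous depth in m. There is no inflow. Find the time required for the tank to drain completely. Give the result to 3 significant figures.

With no inflow, A dh/dt = −0.00990 √h.
Separate and integrate: 2(√h − √h₀) = −(0.00990/A) t.
Tank is empty when √h = 0: t_empty = 2A√h₀/0.00990.
t_empty = 2·3.65·√5.32/0.00990 = 7.3000·2.3065/0.00990 = 1700.8 s.

1700 s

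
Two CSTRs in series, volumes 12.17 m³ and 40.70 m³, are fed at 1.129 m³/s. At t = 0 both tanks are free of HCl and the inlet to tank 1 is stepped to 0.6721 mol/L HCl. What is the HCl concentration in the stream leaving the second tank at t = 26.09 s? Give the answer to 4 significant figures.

Species balance on tank i: dCᵢ/dt = (Cᵢ₋₁ − Cᵢ)/τᵢ with τᵢ = Vᵢ/Q.
τ₁ = 12.17/1.129 = 10.7795 s; τ₂ = 40.70/1.129 = 36.0496 s.
Solving the cascade with C₁(0)=C₂(0)=0 gives C₂(t) = C_in[1 − (τ₁ e^(−t/τ₁) − τ₂ e^(−t/τ₂))/(τ₁ − τ₂)].
At t = 26.09: e^(−t/τ₁) = 0.0888909, e^(−t/τ₂) = 0.484942.
C₂ = 0.6721·[1 − (10.7795·0.0888909 − 36.0496·0.484942)/(-25.2702)] = 0.6721·0.346114 = 0.232623 mol/L.

0.2326 mol/L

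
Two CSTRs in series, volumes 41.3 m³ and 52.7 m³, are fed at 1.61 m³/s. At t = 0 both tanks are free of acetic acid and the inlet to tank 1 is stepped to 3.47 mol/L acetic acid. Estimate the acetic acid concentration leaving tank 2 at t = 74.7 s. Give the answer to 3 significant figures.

2.52 mol/L

Each tank obeys Vᵢ dCᵢ/dt = Q(Cᵢ₋₁ − Cᵢ), so τᵢ = Vᵢ/Q.
τ₁ = 41.3/1.61 = 25.652 s; τ₂ = 52.7/1.61 = 32.733 s.
Tank 1: C₁ = C_in(1 − e^(−t/τ₁)). Tank 2 (τ₁ ≠ τ₂): C₂ = C_in[1 − (τ₁ e^(−t/τ₁) − τ₂ e^(−t/τ₂))/(τ₁ − τ₂)].
At t = 74.7: e^(−t/τ₁) = 0.054365, e^(−t/τ₂) = 0.10207.
C₂ = 3.47·[1 − (25.652·0.054365 − 32.733·0.10207)/(-7.0807)] = 3.47·0.72511 = 2.5161 mol/L.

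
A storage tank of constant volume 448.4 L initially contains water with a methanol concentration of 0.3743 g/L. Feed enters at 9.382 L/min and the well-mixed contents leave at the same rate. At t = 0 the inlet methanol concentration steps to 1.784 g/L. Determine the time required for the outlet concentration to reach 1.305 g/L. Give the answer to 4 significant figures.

51.59 min

Species balance: V dC/dt = Q(C_in − C) ⇒ τ = V/Q = 47.7936 min.
C(t) = C_in + (C₀ − C_in) e^(−t/τ). Set C = 1.305 and solve for t:
e^(−t/τ) = (C − C_in)/(C₀ − C_in) = (1.305 − 1.784)/(0.3743 − 1.784) = 0.339789
t = −τ ln(…) = 47.7936 × 1.07943 = 51.5900 min.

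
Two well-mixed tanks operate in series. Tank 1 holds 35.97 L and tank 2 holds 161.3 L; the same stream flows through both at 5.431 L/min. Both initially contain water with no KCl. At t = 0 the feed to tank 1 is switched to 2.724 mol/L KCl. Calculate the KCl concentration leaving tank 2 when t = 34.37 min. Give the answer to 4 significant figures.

Each tank obeys Vᵢ dCᵢ/dt = Q(Cᵢ₋₁ − Cᵢ), so τᵢ = Vᵢ/Q.
τ₁ = 35.97/5.431 = 6.62309 min; τ₂ = 161.3/5.431 = 29.6999 min.
Solving the cascade with C₁(0)=C₂(0)=0 gives C₂(t) = C_in[1 − (τ₁ e^(−t/τ₁) − τ₂ e^(−t/τ₂))/(τ₁ − τ₂)].
At t = 34.37: e^(−t/τ₁) = 0.00557523, e^(−t/τ₂) = 0.314351.
C₂ = 2.724·[1 − (6.62309·0.00557523 − 29.6999·0.314351)/(-23.0768)] = 2.724·0.597029 = 1.62631 mol/L.

1.626 mol/L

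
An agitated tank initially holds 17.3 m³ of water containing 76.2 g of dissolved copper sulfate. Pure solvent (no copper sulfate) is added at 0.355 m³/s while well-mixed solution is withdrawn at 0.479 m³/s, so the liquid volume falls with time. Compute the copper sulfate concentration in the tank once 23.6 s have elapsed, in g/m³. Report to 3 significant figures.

2.59 g/m³

Total volume: dV/dt = Q_in − Q_out = -0.12400 m³/s, so V(t) = 17.3 − 0.12400 t and V(23.6) = 14.374 m³.
Solute balance: dm/dt = 0 − Q_out C = −Q_out m/V(t).
Separate: dm/m = −Q_out dt/V(t) ⇒ ln(m/m₀) = −(Q_out/(Q_in−Q_out)) ln(V/V₀).
m = m₀ (V₀/V)^(Q_out/(Q_in−Q_out)) = 76.2 × (17.3/14.374)^(-3.8629) = 37.245 g.
C = m/V = 37.245/14.374 = 2.5912 g/m³.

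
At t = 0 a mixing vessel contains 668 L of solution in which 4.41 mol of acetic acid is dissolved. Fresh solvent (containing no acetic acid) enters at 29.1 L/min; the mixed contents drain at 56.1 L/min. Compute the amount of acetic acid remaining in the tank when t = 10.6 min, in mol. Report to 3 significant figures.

Total volume: dV/dt = Q_in − Q_out = -27.000 L/min, so V(t) = 668 − 27.000 t and V(10.6) = 381.80 L.
No acetic acid enters, so dm/dt = −Q_out · (m/V).
Separate: dm/m = −Q_out dt/V(t) ⇒ ln(m/m₀) = −(Q_out/(Q_in−Q_out)) ln(V/V₀).
m = m₀ (V₀/V)^(Q_out/(Q_in−Q_out)) = 4.41 × (668/381.80)^(-2.0778) = 1.3793 mol.

1.38 mol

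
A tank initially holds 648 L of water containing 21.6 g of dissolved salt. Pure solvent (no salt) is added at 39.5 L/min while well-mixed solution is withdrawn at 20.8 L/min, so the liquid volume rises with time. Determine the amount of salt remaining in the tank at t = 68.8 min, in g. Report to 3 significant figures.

Let m(t) be the amount of salt. Volume: V(t) = V₀ + (Q_in − Q_out) t = 648 + 18.700 t; V(68.8) = 1934.6 L.
Species balance (pure solvent in): dm/dt = −Q_out · m/V(t).
dm/m = −Q_out dt/(V₀ + 18.700 t); integrating gives ln(m/m₀) = −(Q_out/(Q_in−Q_out)) ln(V/V₀).
m = m₀ (V₀/V)^(Q_out/(Q_in−Q_out)) = 21.6 × (648/1934.6)^(1.1123) = 6.3989 g.

6.40 g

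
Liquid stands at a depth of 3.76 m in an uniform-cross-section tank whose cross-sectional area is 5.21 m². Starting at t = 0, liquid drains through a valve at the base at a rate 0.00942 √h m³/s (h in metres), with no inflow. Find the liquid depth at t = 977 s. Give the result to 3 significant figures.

1.11 m

With no inflow, A dh/dt = −0.00942 √h.
This is separable: 2 d(√h)/dt = −0.00942/A, so √h = √h₀ − (0.00942/(2A)) t.
√h = √3.76 − 0.00942·977/(2·5.21) = 1.9391 − 0.88324 = 1.0558.
h = 1.0558² = 1.1148 m.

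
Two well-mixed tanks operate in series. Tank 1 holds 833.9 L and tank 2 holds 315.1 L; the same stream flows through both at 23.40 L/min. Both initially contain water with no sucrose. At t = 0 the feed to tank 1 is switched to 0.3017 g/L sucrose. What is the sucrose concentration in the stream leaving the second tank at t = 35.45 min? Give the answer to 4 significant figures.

0.1355 g/L

Time constants: τᵢ = Vᵢ/Q for each well-mixed tank.
τ₁ = 833.9/23.40 = 35.6368 min; τ₂ = 315.1/23.40 = 13.4658 min.
Tank 1: C₁ = C_in(1 − e^(−t/τ₁)). Tank 2 (τ₁ ≠ τ₂): C₂ = C_in[1 − (τ₁ e^(−t/τ₁) − τ₂ e^(−t/τ₂))/(τ₁ − τ₂)].
At t = 35.45: e^(−t/τ₁) = 0.369812, e^(−t/τ₂) = 0.0718918.
C₂ = 0.3017·[1 − (35.6368·0.369812 − 13.4658·0.0718918)/(22.1709)] = 0.3017·0.449242 = 0.135536 g/L.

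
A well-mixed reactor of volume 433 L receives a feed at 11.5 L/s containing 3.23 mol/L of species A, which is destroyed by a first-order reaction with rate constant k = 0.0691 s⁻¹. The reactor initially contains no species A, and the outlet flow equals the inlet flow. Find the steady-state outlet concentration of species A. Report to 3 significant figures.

Species balance: V dC/dt = Q C_in − Q C − k V C.
Steady state (dC/dt = 0): C_ss = Q C_in/(Q + kV) = C_in/(1 + kV/Q).
C_ss = 11.5·3.23/(11.5 + 0.0691·433) = 37.145/41.420 = 0.89678 mol/L.

0.897 mol/L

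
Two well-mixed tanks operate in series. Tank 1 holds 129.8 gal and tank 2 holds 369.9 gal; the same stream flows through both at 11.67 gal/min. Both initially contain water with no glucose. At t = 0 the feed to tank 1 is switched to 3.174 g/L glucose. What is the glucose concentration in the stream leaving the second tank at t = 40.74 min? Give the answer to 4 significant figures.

1.866 g/L

Time constants: τᵢ = Vᵢ/Q for each well-mixed tank.
τ₁ = 129.8/11.67 = 11.1225 min; τ₂ = 369.9/11.67 = 31.6967 min.
Tank 1: C₁ = C_in(1 − e^(−t/τ₁)). Tank 2 (τ₁ ≠ τ₂): C₂ = C_in[1 − (τ₁ e^(−t/τ₁) − τ₂ e^(−t/τ₂))/(τ₁ − τ₂)].
At t = 40.74: e^(−t/τ₁) = 0.0256597, e^(−t/τ₂) = 0.276565.
C₂ = 3.174·[1 − (11.1225·0.0256597 − 31.6967·0.276565)/(-20.5741)] = 3.174·0.587793 = 1.86566 g/L.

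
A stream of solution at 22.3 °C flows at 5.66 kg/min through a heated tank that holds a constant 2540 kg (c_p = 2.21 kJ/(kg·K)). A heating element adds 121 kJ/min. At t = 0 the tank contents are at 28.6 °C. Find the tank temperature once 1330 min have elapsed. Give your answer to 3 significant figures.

M c_p dT/dt = ṁ c_p (T_in − T) + Q̇.
Rearrange: dT/dt = (T_ss − T)/τ with τ = M/ṁ = 448.76 min and T_ss = T_in + Q̇/(ṁ c_p) = 31.973 °C.
Integrating: T(t) = T_ss + (T₀ − T_ss) e^(−t/τ).
T(1330) = 31.973 + (-3.3733)·e^(−1330/448.76) = 31.973 + (-3.3733)·0.051628 = 31.799 °C.

31.8 °C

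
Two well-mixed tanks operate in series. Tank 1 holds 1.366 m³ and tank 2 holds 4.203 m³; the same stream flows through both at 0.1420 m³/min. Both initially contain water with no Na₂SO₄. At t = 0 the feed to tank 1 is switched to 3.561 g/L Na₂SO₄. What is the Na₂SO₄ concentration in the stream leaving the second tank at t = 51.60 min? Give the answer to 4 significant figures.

2.646 g/L

Time constants: τᵢ = Vᵢ/Q for each well-mixed tank.
τ₁ = 1.366/0.1420 = 9.61972 min; τ₂ = 4.203/0.1420 = 29.5986 min.
Solving the cascade with C₁(0)=C₂(0)=0 gives C₂(t) = C_in[1 − (τ₁ e^(−t/τ₁) − τ₂ e^(−t/τ₂))/(τ₁ − τ₂)].
At t = 51.60: e^(−t/τ₁) = 0.00468222, e^(−t/τ₂) = 0.174938.
C₂ = 3.561·[1 − (9.61972·0.00468222 − 29.5986·0.174938)/(-19.9789)] = 3.561·0.743085 = 2.64613 g/L.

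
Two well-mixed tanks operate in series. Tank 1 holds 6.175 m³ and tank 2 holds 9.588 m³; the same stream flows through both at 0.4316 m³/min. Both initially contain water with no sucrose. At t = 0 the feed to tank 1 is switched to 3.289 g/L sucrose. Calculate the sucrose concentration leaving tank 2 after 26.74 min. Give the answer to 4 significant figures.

1.434 g/L

Each tank obeys Vᵢ dCᵢ/dt = Q(Cᵢ₋₁ − Cᵢ), so τᵢ = Vᵢ/Q.
τ₁ = 6.175/0.4316 = 14.3072 min; τ₂ = 9.588/0.4316 = 22.2150 min.
Solving the cascade with C₁(0)=C₂(0)=0 gives C₂(t) = C_in[1 − (τ₁ e^(−t/τ₁) − τ₂ e^(−t/τ₂))/(τ₁ − τ₂)].
At t = 26.74: e^(−t/τ₁) = 0.154280, e^(−t/τ₂) = 0.300085.
C₂ = 3.289·[1 − (14.3072·0.154280 − 22.2150·0.300085)/(-7.90778)] = 3.289·0.436117 = 1.43439 g/L.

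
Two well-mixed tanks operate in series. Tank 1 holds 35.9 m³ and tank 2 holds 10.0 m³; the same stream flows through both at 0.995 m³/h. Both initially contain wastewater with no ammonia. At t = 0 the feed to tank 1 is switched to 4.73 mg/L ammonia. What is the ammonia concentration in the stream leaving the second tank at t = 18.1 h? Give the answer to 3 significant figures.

Each tank obeys Vᵢ dCᵢ/dt = Q(Cᵢ₋₁ − Cᵢ), so τᵢ = Vᵢ/Q.
τ₁ = 35.9/0.995 = 36.080 h; τ₂ = 10.0/0.995 = 10.050 h.
Solving the cascade with C₁(0)=C₂(0)=0 gives C₂(t) = C_in[1 − (τ₁ e^(−t/τ₁) − τ₂ e^(−t/τ₂))/(τ₁ − τ₂)].
At t = 18.1: e^(−t/τ₁) = 0.60553, e^(−t/τ₂) = 0.16514.
C₂ = 4.73·[1 − (36.080·0.60553 − 10.050·0.16514)/(26.030)] = 4.73·0.22444 = 1.0616 mg/L.

1.06 mg/L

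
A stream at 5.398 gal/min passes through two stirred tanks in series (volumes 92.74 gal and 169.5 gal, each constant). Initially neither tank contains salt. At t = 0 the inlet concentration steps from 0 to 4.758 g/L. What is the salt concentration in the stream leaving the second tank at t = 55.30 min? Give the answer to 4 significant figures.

Each tank obeys Vᵢ dCᵢ/dt = Q(Cᵢ₋₁ − Cᵢ), so τᵢ = Vᵢ/Q.
τ₁ = 92.74/5.398 = 17.1804 min; τ₂ = 169.5/5.398 = 31.4005 min.
Tank 1: C₁ = C_in(1 − e^(−t/τ₁)). Tank 2 (τ₁ ≠ τ₂): C₂ = C_in[1 − (τ₁ e^(−t/τ₁) − τ₂ e^(−t/τ₂))/(τ₁ − τ₂)].
At t = 55.30: e^(−t/τ₁) = 0.0400039, e^(−t/τ₂) = 0.171853.
C₂ = 4.758·[1 − (17.1804·0.0400039 − 31.4005·0.171853)/(-14.2201)] = 4.758·0.668850 = 3.18239 g/L.

3.182 g/L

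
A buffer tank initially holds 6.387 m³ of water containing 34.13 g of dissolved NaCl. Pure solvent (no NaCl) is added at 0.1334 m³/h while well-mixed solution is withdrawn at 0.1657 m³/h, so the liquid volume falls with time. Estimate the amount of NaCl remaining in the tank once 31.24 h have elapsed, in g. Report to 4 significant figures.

14.13 g

Let m(t) be the amount of NaCl. Volume: V(t) = V₀ + (Q_in − Q_out) t = 6.387 − 0.0323000 t; V(31.24) = 5.37795 m³.
Solute balance: dm/dt = 0 − Q_out C = −Q_out m/V(t).
dm/m = −Q_out dt/(V₀ − 0.0323000 t); integrating gives ln(m/m₀) = −(Q_out/(Q_in−Q_out)) ln(V/V₀).
m = m₀ (V₀/V)^(Q_out/(Q_in−Q_out)) = 34.13 × (6.387/5.37795)^(-5.13003) = 14.1262 g.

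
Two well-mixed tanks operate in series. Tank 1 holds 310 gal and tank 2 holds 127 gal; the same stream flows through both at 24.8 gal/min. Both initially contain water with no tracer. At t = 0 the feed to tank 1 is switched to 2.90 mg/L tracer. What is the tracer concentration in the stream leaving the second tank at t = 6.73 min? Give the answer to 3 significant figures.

Each tank obeys Vᵢ dCᵢ/dt = Q(Cᵢ₋₁ − Cᵢ), so τᵢ = Vᵢ/Q.
τ₁ = 310/24.8 = 12.500 min; τ₂ = 127/24.8 = 5.1210 min.
Solving the cascade with C₁(0)=C₂(0)=0 gives C₂(t) = C_in[1 − (τ₁ e^(−t/τ₁) − τ₂ e^(−t/τ₂))/(τ₁ − τ₂)].
At t = 6.73: e^(−t/τ₁) = 0.58368, e^(−t/τ₂) = 0.26869.
C₂ = 2.90·[1 − (12.500·0.58368 − 5.1210·0.26869)/(7.3790)] = 2.90·0.19772 = 0.57338 mg/L.

0.573 mg/L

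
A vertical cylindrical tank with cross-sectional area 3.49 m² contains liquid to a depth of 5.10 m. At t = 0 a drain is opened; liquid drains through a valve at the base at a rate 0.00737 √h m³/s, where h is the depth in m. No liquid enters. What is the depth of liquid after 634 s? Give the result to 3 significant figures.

2.52 m

Unsteady balance on liquid volume: A dh/dt = −0.00737 √h.
This is separable: 2 d(√h)/dt = −0.00737/A, so √h = √h₀ − (0.00737/(2A)) t.
√h = √5.10 − 0.00737·634/(2·3.49) = 2.2583 − 0.66942 = 1.5889.
h = 1.5889² = 2.5246 m.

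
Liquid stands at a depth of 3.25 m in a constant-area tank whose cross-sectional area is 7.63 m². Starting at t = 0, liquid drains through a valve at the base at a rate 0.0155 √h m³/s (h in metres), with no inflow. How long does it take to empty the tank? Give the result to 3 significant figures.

1770 s

With no inflow, A dh/dt = −0.0155 √h.
Separate and integrate: 2(√h − √h₀) = −(0.0155/A) t.
Tank is empty when √h = 0: t_empty = 2A√h₀/0.0155.
t_empty = 2·7.63·√3.25/0.0155 = 15.260·1.8028/0.0155 = 1774.9 s.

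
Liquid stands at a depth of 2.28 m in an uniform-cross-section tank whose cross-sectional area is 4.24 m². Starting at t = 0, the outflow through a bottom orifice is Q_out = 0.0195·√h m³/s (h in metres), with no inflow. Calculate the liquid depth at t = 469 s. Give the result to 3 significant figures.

A dh/dt = −Q_out = −0.0195 √h.
Separate and integrate: 2(√h − √h₀) = −(0.0195/A) t.
√h = √2.28 − 0.0195·469/(2·4.24) = 1.5100 − 1.0785 = 0.43149.
h = 0.43149² = 0.18618 m.

0.186 m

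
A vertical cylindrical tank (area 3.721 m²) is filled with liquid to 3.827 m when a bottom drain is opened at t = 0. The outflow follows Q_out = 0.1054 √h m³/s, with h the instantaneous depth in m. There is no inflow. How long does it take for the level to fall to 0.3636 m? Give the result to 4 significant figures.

95.55 s

With no inflow, A dh/dt = −0.1054 √h.
Separate and integrate: 2(√h − √h₀) = −(0.1054/A) t.
t = 2A(√h₀ − √h)/0.1054 = 2·3.721·(√3.827 − √0.3636)/0.1054
  = 7.44200 × (1.95627 − 0.602993) / 0.1054 = 95.5513 s.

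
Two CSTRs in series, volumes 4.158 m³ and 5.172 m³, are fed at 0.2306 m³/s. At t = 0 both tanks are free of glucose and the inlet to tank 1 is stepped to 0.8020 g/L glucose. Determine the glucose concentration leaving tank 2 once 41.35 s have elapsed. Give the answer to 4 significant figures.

Species balance on tank i: dCᵢ/dt = (Cᵢ₋₁ − Cᵢ)/τᵢ with τᵢ = Vᵢ/Q.
τ₁ = 4.158/0.2306 = 18.0312 s; τ₂ = 5.172/0.2306 = 22.4284 s.
Tank 1: C₁ = C_in(1 − e^(−t/τ₁)). Tank 2 (τ₁ ≠ τ₂): C₂ = C_in[1 − (τ₁ e^(−t/τ₁) − τ₂ e^(−t/τ₂))/(τ₁ − τ₂)].
At t = 41.35: e^(−t/τ₁) = 0.100938, e^(−t/τ₂) = 0.158240.
C₂ = 0.8020·[1 − (18.0312·0.100938 − 22.4284·0.158240)/(-4.39722)] = 0.8020·0.606788 = 0.486644 g/L.

0.4866 g/L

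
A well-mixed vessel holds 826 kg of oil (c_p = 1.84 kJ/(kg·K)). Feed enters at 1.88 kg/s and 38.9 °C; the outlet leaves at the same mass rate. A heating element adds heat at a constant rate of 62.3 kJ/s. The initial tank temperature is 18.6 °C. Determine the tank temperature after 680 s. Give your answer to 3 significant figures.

Heat balance on the well-mixed liquid: M c_p dT/dt = ṁ c_p (T_in − T) + 62.3.
τ = M/ṁ = 439.36 s; T_ss = T_in + Q̇/(ṁ c_p) = 38.9 + 62.3/(1.88·1.84) = 56.910 °C.
Solution: T(t) = T_ss + (T₀ − T_ss) e^(−t/τ).
T(680) = 56.910 + (-38.310)·e^(−680/439.36) = 56.910 + (-38.310)·0.21274 = 48.760 °C.

48.8 °C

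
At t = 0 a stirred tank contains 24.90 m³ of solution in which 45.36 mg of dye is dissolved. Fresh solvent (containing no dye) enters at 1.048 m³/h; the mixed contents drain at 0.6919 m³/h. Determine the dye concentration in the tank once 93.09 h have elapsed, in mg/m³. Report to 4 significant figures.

0.1509 mg/m³

Let m(t) be the amount of dye. Volume: V(t) = V₀ + (Q_in − Q_out) t = 24.90 + 0.356100 t; V(93.09) = 58.0493 m³.
Species balance (pure solvent in): dm/dt = −Q_out · m/V(t).
dm/m = −Q_out dt/(V₀ + 0.356100 t); integrating gives ln(m/m₀) = −(Q_out/(Q_in−Q_out)) ln(V/V₀).
m = m₀ (V₀/V)^(Q_out/(Q_in−Q_out)) = 45.36 × (24.90/58.0493)^(1.94299) = 8.75856 mg.
C = m/V = 8.75856/58.0493 = 0.150881 mg/m³.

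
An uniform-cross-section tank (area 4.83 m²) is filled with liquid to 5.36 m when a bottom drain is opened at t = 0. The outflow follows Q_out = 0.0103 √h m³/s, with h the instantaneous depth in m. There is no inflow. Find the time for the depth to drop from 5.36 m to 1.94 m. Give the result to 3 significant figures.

With no inflow, A dh/dt = −0.0103 √h.
∫ h^(−1/2) dh = −(0.0103/A) ∫ dt, giving 2√h = 2√h₀ − (0.0103/A) t.
t = 2A(√h₀ − √h)/0.0103 = 2·4.83·(√5.36 − √1.94)/0.0103
  = 9.6600 × (2.3152 − 1.3928) / 0.0103 = 865.02 s.

865 s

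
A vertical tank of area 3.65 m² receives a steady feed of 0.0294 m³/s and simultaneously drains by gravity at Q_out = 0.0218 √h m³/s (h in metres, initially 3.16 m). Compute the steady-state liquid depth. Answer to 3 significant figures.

A dh/dt = Q_in − 0.0218 √h. Steady state requires inflow = outflow:
Q_in = 0.0218 √h_ss ⇒ √h_ss = 0.0294/0.0218 = 1.3486.
h_ss = 1.3486² = 1.8188 m. (Since h₀ = 3.16 m > h_ss, the level will fall toward this value.)

1.82 m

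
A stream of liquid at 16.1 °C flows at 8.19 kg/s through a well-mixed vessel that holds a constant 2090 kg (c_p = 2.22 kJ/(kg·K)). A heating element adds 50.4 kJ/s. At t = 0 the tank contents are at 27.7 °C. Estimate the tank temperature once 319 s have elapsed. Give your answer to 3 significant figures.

21.4 °C

Energy balance: M c_p dT/dt = ṁ c_p (T_in − T) + 50.4.
Rearrange: dT/dt = (T_ss − T)/τ with τ = M/ṁ = 255.19 s and T_ss = T_in + Q̇/(ṁ c_p) = 18.872 °C.
This is linear first-order; T(t) = T_ss + (T₀ − T_ss) e^(−t/τ).
T(319) = 18.872 + (8.8280)·e^(−319/255.19) = 18.872 + (8.8280)·0.28649 = 21.401 °C.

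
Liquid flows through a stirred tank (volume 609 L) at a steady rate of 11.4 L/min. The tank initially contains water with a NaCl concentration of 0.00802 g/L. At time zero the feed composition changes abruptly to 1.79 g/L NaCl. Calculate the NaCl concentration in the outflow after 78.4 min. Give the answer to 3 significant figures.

1.38 g/L

Unsteady species balance (constant V, well mixed): V dC/dt = Q(C_in − C).
So dC/dt = (C_in − C)/τ with τ = V/Q = 609/11.4 = 53.421 min.
C approaches C_in exponentially: C(t) = C_in + (C₀ − C_in) e^(−t/τ).
C(78.4) = 1.79 + (0.00802 − 1.79)·e^(−78.4/53.421) = 1.79 + (-1.7820)·0.23048 = 1.3793 g/L.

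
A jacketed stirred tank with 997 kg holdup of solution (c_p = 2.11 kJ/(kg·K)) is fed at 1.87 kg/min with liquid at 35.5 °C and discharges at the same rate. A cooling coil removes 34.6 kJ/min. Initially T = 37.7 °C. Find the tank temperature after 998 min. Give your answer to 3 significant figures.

Energy balance: M c_p dT/dt = ṁ c_p (T_in − T) − 34.6.
Rearrange: dT/dt = (T_ss − T)/τ with τ = M/ṁ = 533.16 min and T_ss = T_in − Q̇/(ṁ c_p) = 26.731 °C.
T approaches T_ss exponentially: T(t) = T_ss + (T₀ − T_ss) e^(−t/τ).
T(998) = 26.731 + (10.969)·e^(−998/533.16) = 26.731 + (10.969)·0.15383 = 28.418 °C.

28.4 °C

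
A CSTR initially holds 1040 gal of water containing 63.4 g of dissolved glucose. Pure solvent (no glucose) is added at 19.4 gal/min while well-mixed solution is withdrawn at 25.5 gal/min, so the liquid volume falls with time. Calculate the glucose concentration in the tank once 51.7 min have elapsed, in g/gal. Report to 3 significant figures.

0.0193 g/gal

Let m(t) be the amount of glucose. Volume: V(t) = V₀ + (Q_in − Q_out) t = 1040 − 6.1000 t; V(51.7) = 724.63 gal.
No glucose enters, so dm/dt = −Q_out · (m/V).
Separate: dm/m = −Q_out dt/V(t) ⇒ ln(m/m₀) = −(Q_out/(Q_in−Q_out)) ln(V/V₀).
m = m₀ (V₀/V)^(Q_out/(Q_in−Q_out)) = 63.4 × (1040/724.63)^(-4.1803) = 14.000 g.
C = m/V = 14.000/724.63 = 0.019320 g/gal.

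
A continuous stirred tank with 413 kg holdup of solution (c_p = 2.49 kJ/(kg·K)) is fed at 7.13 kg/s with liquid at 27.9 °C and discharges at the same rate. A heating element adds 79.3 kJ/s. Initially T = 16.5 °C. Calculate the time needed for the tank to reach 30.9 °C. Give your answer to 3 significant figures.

138 s

Heat balance on the well-mixed liquid: M c_p dT/dt = ṁ c_p (T_in − T) + 79.3.
τ = M/ṁ = 57.924 s; T_ss = T_in + Q̇/(ṁ c_p) = 32.367 °C.
T(t) = T_ss + (T₀ − T_ss) e^(−t/τ). Set T = 30.9:
e^(−t/τ) = (30.9 − 32.367)/(16.5 − 32.367) = 0.092437
t = −57.924 · ln(0.092437) = 137.93 s.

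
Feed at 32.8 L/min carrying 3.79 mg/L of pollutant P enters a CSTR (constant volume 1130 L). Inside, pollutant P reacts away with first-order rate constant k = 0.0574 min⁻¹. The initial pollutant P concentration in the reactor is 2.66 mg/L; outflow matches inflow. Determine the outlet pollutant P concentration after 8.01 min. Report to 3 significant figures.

1.97 mg/L

V dC/dt = Q(C_in − C) − k V C.
dC/dt = (Q/V) C_in − (Q/V + k) C; effective rate a = Q/V + k = 0.029027 + 0.0574 = 0.086427 min⁻¹.
C_ss = Q C_in/(Q + kV) = 1.2729 mg/L; C(t) = C_ss + (C₀ − C_ss) e^(−a t).
C(8.01) = 1.2729 + (1.3871)·e^(−0.086427·8.01) = 1.2729 + (1.3871)·0.50044 = 1.9670 mg/L.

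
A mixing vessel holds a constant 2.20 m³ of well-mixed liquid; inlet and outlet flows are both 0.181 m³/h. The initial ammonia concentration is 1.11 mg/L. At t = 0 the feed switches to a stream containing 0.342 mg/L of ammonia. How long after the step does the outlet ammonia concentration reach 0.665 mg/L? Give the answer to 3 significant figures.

Species balance: V dC/dt = Q(C_in − C) ⇒ τ = V/Q = 12.155 h.
C(t) = C_in + (C₀ − C_in) e^(−t/τ). Set C = 0.665 and solve for t:
e^(−t/τ) = (C − C_in)/(C₀ − C_in) = (0.665 − 0.342)/(1.11 − 0.342) = 0.42057
t = −τ ln(…) = 12.155 × 0.86614 = 10.528 h.

10.5 h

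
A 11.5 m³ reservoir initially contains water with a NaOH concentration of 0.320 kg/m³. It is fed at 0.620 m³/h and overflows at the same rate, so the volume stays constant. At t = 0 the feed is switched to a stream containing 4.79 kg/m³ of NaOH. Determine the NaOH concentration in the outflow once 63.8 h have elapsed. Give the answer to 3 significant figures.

Transient balance on the dissolved component: V dC/dt = Q(C_in − C).
Rewrite as dC/dt + C/τ = C_in/τ, τ = V/Q = 18.548 h.
C approaches C_in exponentially: C(t) = C_in + (C₀ − C_in) e^(−t/τ).
C(63.8) = 4.79 + (0.320 − 4.79)·e^(−63.8/18.548) = 4.79 + (-4.4700)·0.032076 = 4.6466 kg/m³.

4.65 kg/m³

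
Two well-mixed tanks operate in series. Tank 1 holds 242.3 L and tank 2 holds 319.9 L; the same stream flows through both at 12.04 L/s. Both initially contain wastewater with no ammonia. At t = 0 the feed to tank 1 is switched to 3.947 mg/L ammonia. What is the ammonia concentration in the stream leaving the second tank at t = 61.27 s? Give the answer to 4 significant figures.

2.912 mg/L

Each tank obeys Vᵢ dCᵢ/dt = Q(Cᵢ₋₁ − Cᵢ), so τᵢ = Vᵢ/Q.
τ₁ = 242.3/12.04 = 20.1246 s; τ₂ = 319.9/12.04 = 26.5698 s.
Tank 1: C₁ = C_in(1 − e^(−t/τ₁)). Tank 2 (τ₁ ≠ τ₂): C₂ = C_in[1 − (τ₁ e^(−t/τ₁) − τ₂ e^(−t/τ₂))/(τ₁ − τ₂)].
At t = 61.27: e^(−t/τ₁) = 0.0476185, e^(−t/τ₂) = 0.0996587.
C₂ = 3.947·[1 − (20.1246·0.0476185 − 26.5698·0.0996587)/(-6.44518)] = 3.947·0.737850 = 2.91229 mg/L.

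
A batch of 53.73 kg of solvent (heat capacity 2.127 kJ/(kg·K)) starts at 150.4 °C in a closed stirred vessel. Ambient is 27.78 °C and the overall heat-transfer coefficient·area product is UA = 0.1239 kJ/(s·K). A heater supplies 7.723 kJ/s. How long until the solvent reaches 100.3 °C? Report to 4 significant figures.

1640 s

Lumped-capacitance energy balance: M c_p dT/dt = UA(T_amb − T) + Q̇.
τ = M c_p/UA = 922.387 s; T_ss = T_amb + Q̇/UA = 27.78 + 7.723/0.1239 = 90.1125 °C.
T(t) = T_ss + (T₀ − T_ss)e^(−t/τ); set T = 100.3:
t = −τ ln[(T − T_ss)/(T₀ − T_ss)] = −922.387 · ln(0.168982) = 1639.97 s.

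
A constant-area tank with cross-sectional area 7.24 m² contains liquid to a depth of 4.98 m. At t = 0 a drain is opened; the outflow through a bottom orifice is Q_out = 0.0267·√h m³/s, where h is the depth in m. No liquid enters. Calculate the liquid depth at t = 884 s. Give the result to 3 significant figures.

0.362 m

Mass balance (ρ constant): A dh/dt = −0.0267 √h.
Separate and integrate: 2(√h − √h₀) = −(0.0267/A) t.
√h = √4.98 − 0.0267·884/(2·7.24) = 2.2316 − 1.6300 = 0.60156.
h = 0.60156² = 0.36188 m.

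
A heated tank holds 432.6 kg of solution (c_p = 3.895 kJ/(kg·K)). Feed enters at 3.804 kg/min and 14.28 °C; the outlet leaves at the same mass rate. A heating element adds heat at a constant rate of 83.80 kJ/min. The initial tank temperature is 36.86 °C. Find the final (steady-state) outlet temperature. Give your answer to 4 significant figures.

Unsteady energy balance on the tank contents: M c_p dT/dt = ṁ c_p (T_in − T) + 83.80.
At steady state dT/dt = 0 ⇒ T_ss = T_in + Q̇/(ṁ c_p) = 14.28 + 83.80/(3.804·3.895) = 19.9358 °C.

19.94 °C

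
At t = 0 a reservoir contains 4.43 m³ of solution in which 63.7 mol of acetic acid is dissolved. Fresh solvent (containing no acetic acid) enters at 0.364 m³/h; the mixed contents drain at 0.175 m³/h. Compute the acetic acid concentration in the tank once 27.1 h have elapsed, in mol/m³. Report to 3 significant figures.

3.27 mol/m³

Let m(t) be the amount of acetic acid. Volume: V(t) = V₀ + (Q_in − Q_out) t = 4.43 + 0.18900 t; V(27.1) = 9.5519 m³.
Species balance (pure solvent in): dm/dt = −Q_out · m/V(t).
dm/m = −Q_out dt/(V₀ + 0.18900 t); integrating gives ln(m/m₀) = −(Q_out/(Q_in−Q_out)) ln(V/V₀).
m = m₀ (V₀/V)^(Q_out/(Q_in−Q_out)) = 63.7 × (4.43/9.5519)^(0.92593) = 31.273 mol.
C = m/V = 31.273/9.5519 = 3.2740 mol/m³.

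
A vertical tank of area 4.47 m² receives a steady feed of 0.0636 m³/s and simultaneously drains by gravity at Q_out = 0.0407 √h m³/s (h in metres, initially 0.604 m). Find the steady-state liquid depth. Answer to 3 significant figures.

A dh/dt = Q_in − 0.0407 √h. Steady state requires inflow = outflow:
Q_in = 0.0407 √h_ss ⇒ √h_ss = 0.0636/0.0407 = 1.5627.
h_ss = 1.5627² = 2.4419 m. (Since h₀ = 0.604 m < h_ss, the level will rise toward this value.)

2.44 m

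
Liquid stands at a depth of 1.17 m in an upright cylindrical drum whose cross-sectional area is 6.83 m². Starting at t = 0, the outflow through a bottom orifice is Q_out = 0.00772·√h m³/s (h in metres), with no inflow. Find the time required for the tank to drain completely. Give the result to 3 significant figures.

1910 s

A dh/dt = −Q_out = −0.00772 √h.
Separate and integrate: 2(√h − √h₀) = −(0.00772/A) t.
Set h = 0: 2√h₀ = (0.00772/A) t_empty ⇒ t_empty = 2A√h₀/0.00772.
t_empty = 2·6.83·√1.17/0.00772 = 13.660·1.0817/0.00772 = 1913.9 s.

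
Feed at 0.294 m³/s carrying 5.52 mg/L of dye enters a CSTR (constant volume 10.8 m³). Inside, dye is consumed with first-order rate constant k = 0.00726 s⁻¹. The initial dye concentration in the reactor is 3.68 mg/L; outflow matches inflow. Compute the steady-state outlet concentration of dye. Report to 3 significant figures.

Species balance: V dC/dt = Q C_in − Q C − k V C.
At steady state: 0 = Q C_in − (Q + kV) C_ss, so C_ss = Q C_in/(Q + kV).
C_ss = 0.294·5.52/(0.294 + 0.00726·10.8) = 1.6229/0.37241 = 4.3578 mg/L.

4.36 mg/L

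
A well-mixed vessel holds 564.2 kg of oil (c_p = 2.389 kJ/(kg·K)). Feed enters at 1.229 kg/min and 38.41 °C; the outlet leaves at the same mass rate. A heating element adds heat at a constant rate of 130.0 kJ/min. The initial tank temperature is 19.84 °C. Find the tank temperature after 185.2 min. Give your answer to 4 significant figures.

M c_p dT/dt = ṁ c_p (T_in − T) + Q̇.
Rearrange: dT/dt = (T_ss − T)/τ with τ = M/ṁ = 459.072 min and T_ss = T_in + Q̇/(ṁ c_p) = 82.6867 °C.
T approaches T_ss exponentially: T(t) = T_ss + (T₀ − T_ss) e^(−t/τ).
T(185.2) = 82.6867 + (-62.8467)·e^(−185.2/459.072) = 82.6867 + (-62.8467)·0.668030 = 40.7032 °C.

40.70 °C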